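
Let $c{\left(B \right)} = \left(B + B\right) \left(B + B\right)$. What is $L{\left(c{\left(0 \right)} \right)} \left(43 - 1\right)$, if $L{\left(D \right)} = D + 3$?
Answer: $126$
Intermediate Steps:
$c{\left(B \right)} = 4 B^{2}$ ($c{\left(B \right)} = 2 B 2 B = 4 B^{2}$)
$L{\left(D \right)} = 3 + D$
$L{\left(c{\left(0 \right)} \right)} \left(43 - 1\right) = \left(3 + 4 \cdot 0^{2}\right) \left(43 - 1\right) = \left(3 + 4 \cdot 0\right) 42 = \left(3 + 0\right) 42 = 3 \cdot 42 = 126$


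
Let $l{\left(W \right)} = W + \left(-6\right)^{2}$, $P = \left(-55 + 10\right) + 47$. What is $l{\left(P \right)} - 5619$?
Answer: $-5581$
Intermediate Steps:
$P = 2$ ($P = -45 + 47 = 2$)
$l{\left(W \right)} = 36 + W$ ($l{\left(W \right)} = W + 36 = 36 + W$)
$l{\left(P \right)} - 5619 = \left(36 + 2\right) - 5619 = 38 - 5619 = -5581$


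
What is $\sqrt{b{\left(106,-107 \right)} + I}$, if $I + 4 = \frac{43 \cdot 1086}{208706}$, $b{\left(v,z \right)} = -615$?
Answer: $\frac{i \sqrt{6738194050774}}{104353} \approx 24.875 i$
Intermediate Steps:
$I = - \frac{394063}{104353}$ ($I = -4 + \frac{43 \cdot 1086}{208706} = -4 + 46698 \cdot \frac{1}{208706} = -4 + \frac{23349}{104353} = - \frac{394063}{104353} \approx -3.7762$)
$\sqrt{b{\left(106,-107 \right)} + I} = \sqrt{-615 - \frac{394063}{104353}} = \sqrt{- \frac{64571158}{104353}} = \frac{i \sqrt{6738194050774}}{104353}$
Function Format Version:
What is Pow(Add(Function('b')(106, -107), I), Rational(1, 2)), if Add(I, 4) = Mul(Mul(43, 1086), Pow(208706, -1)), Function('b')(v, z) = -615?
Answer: Mul(Rational(1, 104353), I, Pow(6738194050774, Rational(1, 2))) ≈ Mul(24.875, I)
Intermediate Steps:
I = Rational(-394063, 104353) (I = Add(-4, Mul(Mul(43, 1086), Pow(208706, -1))) = Add(-4, Mul(46698, Rational(1, 208706))) = Add(-4, Rational(23349, 104353)) = Rational(-394063, 104353) ≈ -3.7762)
Pow(Add(Function('b')(106, -107), I), Rational(1, 2)) = Pow(Add(-615, Rational(-394063, 104353)), Rational(1, 2)) = Pow(Rational(-64571158, 104353), Rational(1, 2)) = Mul(Rational(1, 104353), I, Pow(6738194050774, Rational(1, 2)))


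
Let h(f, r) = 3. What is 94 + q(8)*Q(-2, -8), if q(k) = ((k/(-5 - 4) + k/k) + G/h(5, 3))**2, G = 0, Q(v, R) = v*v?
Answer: 7618/81 ≈ 94.049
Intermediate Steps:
Q(v, R) = v**2
q(k) = (1 - k/9)**2 (q(k) = ((k/(-5 - 4) + k/k) + 0/3)**2 = ((k/(-9) + 1) + 0*(1/3))**2 = ((k*(-1/9) + 1) + 0)**2 = ((-k/9 + 1) + 0)**2 = ((1 - k/9) + 0)**2 = (1 - k/9)**2)
94 + q(8)*Q(-2, -8) = 94 + ((-9 + 8)**2/81)*(-2)**2 = 94 + ((1/81)*(-1)**2)*4 = 94 + ((1/81)*1)*4 = 94 + (1/81)*4 = 94 + 4/81 = 7618/81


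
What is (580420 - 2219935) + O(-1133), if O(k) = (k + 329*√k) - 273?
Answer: -1640921 + 329*I*√1133 ≈ -1.6409e+6 + 11074.0*I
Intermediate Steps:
O(k) = -273 + k + 329*√k
(580420 - 2219935) + O(-1133) = (580420 - 2219935) + (-273 - 1133 + 329*√(-1133)) = -1639515 + (-273 - 1133 + 329*(I*√1133)) = -1639515 + (-273 - 1133 + 329*I*√1133) = -1639515 + (-1406 + 329*I*√1133) = -1640921 + 329*I*√1133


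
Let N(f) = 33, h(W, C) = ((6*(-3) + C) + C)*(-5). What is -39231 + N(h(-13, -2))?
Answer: -39198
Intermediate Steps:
h(W, C) = 90 - 10*C (h(W, C) = ((-18 + C) + C)*(-5) = (-18 + 2*C)*(-5) = 90 - 10*C)
-39231 + N(h(-13, -2)) = -39231 + 33 = -39198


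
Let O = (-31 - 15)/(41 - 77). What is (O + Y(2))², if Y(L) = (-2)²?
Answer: 9025/324 ≈ 27.855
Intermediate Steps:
Y(L) = 4
O = 23/18 (O = -46/(-36) = -46*(-1/36) = 23/18 ≈ 1.2778)
(O + Y(2))² = (23/18 + 4)² = (95/18)² = 9025/324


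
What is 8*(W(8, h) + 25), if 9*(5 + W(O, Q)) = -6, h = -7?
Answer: 464/3 ≈ 154.67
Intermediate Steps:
W(O, Q) = -17/3 (W(O, Q) = -5 + (⅑)*(-6) = -5 - ⅔ = -17/3)
8*(W(8, h) + 25) = 8*(-17/3 + 25) = 8*(58/3) = 464/3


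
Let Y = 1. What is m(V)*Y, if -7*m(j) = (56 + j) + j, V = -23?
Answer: -10/7 ≈ -1.4286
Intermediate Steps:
m(j) = -8 - 2*j/7 (m(j) = -((56 + j) + j)/7 = -(56 + 2*j)/7 = -8 - 2*j/7)
m(V)*Y = (-8 - 2/7*(-23))*1 = (-8 + 46/7)*1 = -10/7*1 = -10/7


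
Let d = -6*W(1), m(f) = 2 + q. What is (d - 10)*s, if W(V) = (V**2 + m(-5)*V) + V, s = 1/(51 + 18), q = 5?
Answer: -64/69 ≈ -0.92754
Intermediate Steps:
s = 1/69 ≈ 0.014493
m(f) = 7 (m(f) = 2 + 5 = 7)
W(V) = V**2 + 8*V (W(V) = (V**2 + 7*V) + V = V**2 + 8*V)
d = -54 (d = -6*(8 + 1) = -6*9 = -54)
(d - 10)*s = (-54 - 10)*(1/69) = -64*1/69 = -64/69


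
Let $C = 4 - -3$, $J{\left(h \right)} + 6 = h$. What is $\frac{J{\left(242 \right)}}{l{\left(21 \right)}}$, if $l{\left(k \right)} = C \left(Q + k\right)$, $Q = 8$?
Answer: $\frac{236}{203} \approx 1.1626$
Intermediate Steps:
$J{\left(h \right)} = -6 + h$
$C = 7$ ($C = 4 + 3 = 7$)
$l{\left(k \right)} = 56 + 7 k$ ($l{\left(k \right)} = 7 \left(8 + k\right) = 56 + 7 k$)
$\frac{J{\left(242 \right)}}{l{\left(21 \right)}} = \frac{-6 + 242}{56 + 7 \cdot 21} = \frac{236}{56 + 147} = \frac{236}{203}$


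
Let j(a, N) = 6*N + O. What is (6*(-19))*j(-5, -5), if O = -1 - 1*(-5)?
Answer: 2964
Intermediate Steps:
O = 4 (O = -1 + 5 = 4)
j(a, N) = 4 + 6*N (j(a, N) = 6*N + 4 = 4 + 6*N)
(6*(-19))*j(-5, -5) = (6*(-19))*(4 + 6*(-5)) = -114*(4 - 30) = -114*(-26) = 2964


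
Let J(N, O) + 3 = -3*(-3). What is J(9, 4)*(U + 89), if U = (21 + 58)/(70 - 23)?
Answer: 25572/47 ≈ 544.08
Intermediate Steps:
J(N, O) = 6 (J(N, O) = -3 - 3*(-3) = -3 + 9 = 6)
U = 79/47 ≈ 1.6809
J(9, 4)*(U + 89) = 6*(79/47 + 89) = 6*(4262/47) = 25572/47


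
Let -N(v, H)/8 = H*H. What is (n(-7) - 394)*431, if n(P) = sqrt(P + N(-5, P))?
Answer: -169814 + 431*I*sqrt(399) ≈ -1.6981e+5 + 8609.2*I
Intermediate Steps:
N(v, H) = -8*H**2 (N(v, H) = -8*H*H = -8*H**2)
n(P) = sqrt(P - 8*P**2)
(n(-7) - 394)*431 = (sqrt(-7*(1 - 8*(-7))) - 394)*431 = (sqrt(-7*(1 + 56)) - 394)*431 = (sqrt(-7*57) - 394)*431 = (sqrt(-399) - 394)*431 = (I*sqrt(399) - 394)*431 = (-394 + I*sqrt(399))*431 = -169814 + 431*I*sqrt(399)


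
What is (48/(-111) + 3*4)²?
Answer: 183184/1369 ≈ 133.81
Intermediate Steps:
(48/(-111) + 3*4)² = (48*(-1/111) + 12)² = (-16/37 + 12)² = (428/37)² = 183184/1369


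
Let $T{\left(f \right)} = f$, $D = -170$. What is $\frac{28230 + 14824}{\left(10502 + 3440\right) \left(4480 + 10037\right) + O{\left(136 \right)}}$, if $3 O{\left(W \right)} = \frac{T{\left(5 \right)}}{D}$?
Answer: $\frac{4391508}{20644393427} \approx 0.00021272$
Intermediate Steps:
$O{\left(W \right)} = - \frac{1}{102}$ ($O{\left(W \right)} = \frac{5 \frac{1}{-170}}{3} = \frac{5 \left(- \frac{1}{170}\right)}{3} = \frac{1}{3} \left(- \frac{1}{34}\right) = - \frac{1}{102}$)
$\frac{28230 + 14824}{\left(10502 + 3440\right) \left(4480 + 10037\right) + O{\left(136 \right)}} = \frac{28230 + 14824}{\left(10502 + 3440\right) \left(4480 + 10037\right) - \frac{1}{102}} = \frac{43054}{13942 \cdot 14517 - \frac{1}{102}} = \frac{43054}{202396014 - \frac{1}{102}} = \frac{43054}{\frac{20644393427}{102}} = 43054 \cdot \frac{102}{20644393427} = \frac{4391508}{20644393427}$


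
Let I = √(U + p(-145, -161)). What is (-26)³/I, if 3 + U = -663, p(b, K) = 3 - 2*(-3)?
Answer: 17576*I*√73/219 ≈ 685.71*I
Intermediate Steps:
p(b, K) = 9 (p(b, K) = 3 + 6 = 9)
U = -666 (U = -3 - 663 = -666)
I = 3*I*√73 (I = √(-666 + 9) = √(-657) = 3*I*√73 ≈ 25.632*I)
(-26)³/I = (-26)³/((3*I*√73)) = -(-17576)*I*√73/219 = 17576*I*√73/219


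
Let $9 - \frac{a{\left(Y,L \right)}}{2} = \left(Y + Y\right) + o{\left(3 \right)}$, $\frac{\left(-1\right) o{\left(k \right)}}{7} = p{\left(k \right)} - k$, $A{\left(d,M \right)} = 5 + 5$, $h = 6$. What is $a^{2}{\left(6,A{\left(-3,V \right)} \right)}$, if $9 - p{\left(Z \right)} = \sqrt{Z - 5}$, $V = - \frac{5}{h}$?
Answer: $5692 - 2184 i \sqrt{2} \approx 5692.0 - 3088.6 i$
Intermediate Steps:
$V = - \frac{5}{6} \approx -0.83333$
$A{\left(d,M \right)} = 10$
$p{\left(Z \right)} = 9 - \sqrt{-5 + Z}$ ($p{\left(Z \right)} = 9 - \sqrt{Z - 5} = 9 - \sqrt{-5 + Z}$)
$o{\left(k \right)} = -63 + 7 k + 7 \sqrt{-5 + k}$ ($o{\left(k \right)} = - 7 \left(\left(9 - \sqrt{-5 + k}\right) - k\right) = - 7 \left(9 - k - \sqrt{-5 + k}\right) = -63 + 7 k + 7 \sqrt{-5 + k}$)
$a{\left(Y,L \right)} = 102 - 4 Y - 14 i \sqrt{2}$ ($a{\left(Y,L \right)} = 18 - 2 \left(\left(Y + Y\right) + \left(-63 + 7 \cdot 3 + 7 \sqrt{-5 + 3}\right)\right) = 18 - 2 \left(2 Y + \left(-63 + 21 + 7 \sqrt{-2}\right)\right) = 18 - 2 \left(2 Y + \left(-63 + 21 + 7 i \sqrt{2}\right)\right) = 18 - 2 \left(2 Y - \left(42 - 7 i \sqrt{2}\right)\right) = 18 - 2 \left(-42 + 2 Y + 7 i \sqrt{2}\right) = 18 - \left(-84 + 4 Y + 14 i \sqrt{2}\right) = 102 - 4 Y - 14 i \sqrt{2}$)
$a^{2}{\left(6,A{\left(-3,V \right)} \right)} = \left(102 - 24 - 14 i \sqrt{2}\right)^{2} = \left(78 - 14 i \sqrt{2}\right)^{2}$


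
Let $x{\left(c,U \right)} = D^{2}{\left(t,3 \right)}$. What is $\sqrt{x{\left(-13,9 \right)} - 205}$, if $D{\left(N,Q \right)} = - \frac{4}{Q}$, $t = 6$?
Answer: $\frac{i \sqrt{1829}}{3} \approx 14.256 i$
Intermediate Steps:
$x{\left(c,U \right)} = \frac{16}{9}$ ($x{\left(c,U \right)} = \left(- \frac{4}{3}\right)^{2} = \frac{16}{9}$)
$\sqrt{x{\left(-13,9 \right)} - 205} = \sqrt{\frac{16}{9} - 205} = \sqrt{- \frac{1829}{9}} = \frac{i \sqrt{1829}}{3}$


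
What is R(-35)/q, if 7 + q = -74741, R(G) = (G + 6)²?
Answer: -841/74748 ≈ -0.011251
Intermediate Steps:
R(G) = (6 + G)²
q = -74748 (q = -7 - 74741 = -74748)
R(-35)/q = (6 - 35)²/(-74748) = (-29)²*(-1/74748) = 841*(-1/74748) = -841/74748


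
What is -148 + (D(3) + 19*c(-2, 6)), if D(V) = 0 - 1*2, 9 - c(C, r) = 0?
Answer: 21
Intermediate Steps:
c(C, r) = 9 (c(C, r) = 9 - 1*0 = 9 + 0 = 9)
D(V) = -2 (D(V) = 0 - 2 = -2)
-148 + (D(3) + 19*c(-2, 6)) = -148 + (-2 + 19*9) = -148 + (-2 + 171) = -148 + 169 = 21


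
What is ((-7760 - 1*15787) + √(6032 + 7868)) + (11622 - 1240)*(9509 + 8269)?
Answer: 184547649 + 10*√139 ≈ 1.8455e+8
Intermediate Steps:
((-7760 - 1*15787) + √(6032 + 7868)) + (11622 - 1240)*(9509 + 8269) = ((-7760 - 15787) + √13900) + 10382*17778 = (-23547 + 10*√139) + 184571196 = 184547649 + 10*√139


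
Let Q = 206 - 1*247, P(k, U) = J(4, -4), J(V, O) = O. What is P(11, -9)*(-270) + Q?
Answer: 1039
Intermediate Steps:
P(k, U) = -4
Q = -41 (Q = 206 - 247 = -41)
P(11, -9)*(-270) + Q = -4*(-270) - 41 = 1080 - 41 = 1039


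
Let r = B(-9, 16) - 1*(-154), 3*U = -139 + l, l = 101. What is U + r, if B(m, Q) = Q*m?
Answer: -8/3 ≈ -2.6667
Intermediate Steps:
U = -38/3 (U = (-139 + 101)/3 = (⅓)*(-38) = -38/3 ≈ -12.667)
r = 10 (r = 16*(-9) - 1*(-154) = -144 + 154 = 10)
U + r = -38/3 + 10 = -8/3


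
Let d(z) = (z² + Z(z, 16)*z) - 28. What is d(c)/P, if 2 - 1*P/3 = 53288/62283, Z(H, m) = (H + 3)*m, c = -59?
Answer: 1169197237/71278 ≈ 16403.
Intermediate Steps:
Z(H, m) = m*(3 + H) (Z(H, m) = (3 + H)*m = m*(3 + H))
d(z) = -28 + z² + z*(48 + 16*z) (d(z) = (z² + (16*(3 + z))*z) - 28 = (z² + (48 + 16*z)*z) - 28 = (z² + z*(48 + 16*z)) - 28 = -28 + z² + z*(48 + 16*z))
P = 71278/20761 (P = 6 - 159864/62283 = 6 - 3*53288/62283 = 6 - 53288/20761 = 71278/20761 ≈ 3.4333)
d(c)/P = (-28 + 17*(-59)² + 48*(-59))/(71278/20761) = (-28 + 17*3481 - 2832)*(20761/71278) = (-28 + 59177 - 2832)*(20761/71278) = 56317*(20761/71278) = 1169197237/71278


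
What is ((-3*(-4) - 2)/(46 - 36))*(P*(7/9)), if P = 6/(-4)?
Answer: -7/6 ≈ -1.1667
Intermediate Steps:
P = -3/2 (P = 6*(-¼) = -3/2 ≈ -1.5000)
((-3*(-4) - 2)/(46 - 36))*(P*(7/9)) = ((-3*(-4) - 2)/(46 - 36))*(-21/(2*9)) = ((12 - 2)/10)*(-21/(2*9)) = (10*(⅒))*(-3/2*7/9) = 1*(-7/6) = -7/6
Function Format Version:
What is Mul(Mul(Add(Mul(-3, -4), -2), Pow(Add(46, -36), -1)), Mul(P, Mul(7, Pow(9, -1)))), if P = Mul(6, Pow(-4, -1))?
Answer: Rational(-7, 6) ≈ -1.1667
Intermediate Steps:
P = Rational(-3, 2) (P = Mul(6, Rational(-1, 4)) = Rational(-3, 2) ≈ -1.5000)
Mul(Mul(Add(Mul(-3, -4), -2), Pow(Add(46, -36), -1)), Mul(P, Mul(7, Pow(9, -1)))) = Mul(Mul(Add(Mul(-3, -4), -2), Pow(Add(46, -36), -1)), Mul(Rational(-3, 2), Mul(7, Pow(9, -1)))) = Mul(Mul(Add(12, -2), Pow(10, -1)), Mul(Rational(-3, 2), Mul(7, Rational(1, 9)))) = Mul(Mul(10, Rational(1, 10)), Mul(Rational(-3, 2), Rational(7, 9))) = Mul(1, Rational(-7, 6)) = Rational(-7, 6)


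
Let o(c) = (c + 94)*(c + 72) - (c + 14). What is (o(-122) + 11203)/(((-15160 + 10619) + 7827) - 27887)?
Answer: -12711/24601 ≈ -0.51669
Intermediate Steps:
o(c) = -14 - c + (72 + c)*(94 + c) (o(c) = (94 + c)*(72 + c) - (14 + c) = (72 + c)*(94 + c) + (-14 - c) = -14 - c + (72 + c)*(94 + c))
(o(-122) + 11203)/(((-15160 + 10619) + 7827) - 27887) = ((6754 + (-122)² + 165*(-122)) + 11203)/(((-15160 + 10619) + 7827) - 27887) = ((6754 + 14884 - 20130) + 11203)/((-4541 + 7827) - 27887) = (1508 + 11203)/(3286 - 27887) = 12711/(-24601) = 12711*(-1/24601) = -12711/24601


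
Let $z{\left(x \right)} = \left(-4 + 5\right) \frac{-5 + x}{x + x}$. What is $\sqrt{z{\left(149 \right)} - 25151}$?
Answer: $\frac{i \sqrt{558366623}}{149} \approx 158.59 i$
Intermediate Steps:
$z{\left(x \right)} = \frac{-5 + x}{2 x}$ ($z{\left(x \right)} = 1 \frac{-5 + x}{2 x} = \frac{-5 + x}{2 x}$)
$\sqrt{z{\left(149 \right)} - 25151} = \sqrt{\frac{-5 + 149}{2 \cdot 149} - 25151} = \sqrt{\frac{1}{2} \cdot \frac{1}{149} \cdot 144 - 25151} = \sqrt{\frac{72}{149} - 25151} = \sqrt{- \frac{3747427}{149}} = \frac{i \sqrt{558366623}}{149}$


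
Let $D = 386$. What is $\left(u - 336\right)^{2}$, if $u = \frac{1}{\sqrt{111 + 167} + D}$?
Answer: $\frac{1248443584787661}{11058521762} + \frac{24984431 \sqrt{278}}{5529260881} \approx 1.1289 \cdot 10^{5}$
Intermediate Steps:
$u = \frac{1}{386 + \sqrt{278}}$ ($u = \frac{1}{\sqrt{111 + 167} + 386} = \frac{1}{\sqrt{278} + 386} = \frac{1}{386 + \sqrt{278}} \approx 0.0024834$)
$\left(u - 336\right)^{2} = \left(\left(\frac{193}{74359} - \frac{\sqrt{278}}{148718}\right) - 336\right)^{2} = \left(- \frac{24984431}{74359} - \frac{\sqrt{278}}{148718}\right)^{2}$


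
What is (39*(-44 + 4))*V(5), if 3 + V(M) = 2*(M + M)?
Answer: -26520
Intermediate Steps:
V(M) = -3 + 4*M (V(M) = -3 + 2*(M + M) = -3 + 2*(2*M) = -3 + 4*M)
(39*(-44 + 4))*V(5) = (39*(-44 + 4))*(-3 + 4*5) = (39*(-40))*(-3 + 20) = -1560*17 = -26520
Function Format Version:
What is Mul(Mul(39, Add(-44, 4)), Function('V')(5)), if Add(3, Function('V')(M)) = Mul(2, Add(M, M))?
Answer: -26520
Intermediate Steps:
Function('V')(M) = Add(-3, Mul(4, M)) (Function('V')(M) = Add(-3, Mul(2, Add(M, M))) = Add(-3, Mul(2, Mul(2, M))) = Add(-3, Mul(4, M)))
Mul(Mul(39, Add(-44, 4)), Function('V')(5)) = Mul(Mul(39, Add(-44, 4)), Add(-3, Mul(4, 5))) = Mul(Mul(39, -40), Add(-3, 20)) = Mul(-1560, 17) = -26520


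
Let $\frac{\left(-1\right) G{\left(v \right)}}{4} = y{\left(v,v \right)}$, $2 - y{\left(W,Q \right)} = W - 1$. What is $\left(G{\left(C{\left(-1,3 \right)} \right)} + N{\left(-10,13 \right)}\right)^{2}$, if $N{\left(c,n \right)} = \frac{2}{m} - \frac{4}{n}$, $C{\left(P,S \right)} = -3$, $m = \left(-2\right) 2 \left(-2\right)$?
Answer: $\frac{1565001}{2704} \approx 578.77$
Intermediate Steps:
$m = 8$ ($m = \left(-4\right) \left(-2\right) = 8$)
$N{\left(c,n \right)} = \frac{1}{4} - \frac{4}{n}$ ($N{\left(c,n \right)} = \frac{2}{8} - \frac{4}{n} = 2 \cdot \frac{1}{8} - \frac{4}{n} = \frac{1}{4} - \frac{4}{n}$)
$y{\left(W,Q \right)} = 3 - W$ ($y{\left(W,Q \right)} = 2 - \left(W - 1\right) = 2 - \left(-1 + W\right) = 3 - W$)
$G{\left(v \right)} = -12 + 4 v$ ($G{\left(v \right)} = - 4 \left(3 - v\right) = -12 + 4 v$)
$\left(G{\left(C{\left(-1,3 \right)} \right)} + N{\left(-10,13 \right)}\right)^{2} = \left(\left(-12 + 4 \left(-3\right)\right) + \frac{-16 + 13}{4 \cdot 13}\right)^{2} = \left(\left(-12 - 12\right) + \frac{1}{4} \cdot \frac{1}{13} \left(-3\right)\right)^{2} = \left(-24 - \frac{3}{52}\right)^{2} = \left(- \frac{1251}{52}\right)^{2} = \frac{1565001}{2704}$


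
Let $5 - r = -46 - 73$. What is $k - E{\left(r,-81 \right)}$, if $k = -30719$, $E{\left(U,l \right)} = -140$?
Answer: $-30579$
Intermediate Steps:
$r = 124$ ($r = 5 - \left(-46 - 73\right) = 5 - -119 = 5 + 119 = 124$)
$k - E{\left(r,-81 \right)} = -30719 - -140 = -30719 + 140 = -30579$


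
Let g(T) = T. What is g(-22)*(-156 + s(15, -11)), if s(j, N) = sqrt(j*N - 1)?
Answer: 3432 - 22*I*sqrt(166) ≈ 3432.0 - 283.45*I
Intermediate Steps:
s(j, N) = sqrt(-1 + N*j) (s(j, N) = sqrt(N*j - 1) = sqrt(-1 + N*j))
g(-22)*(-156 + s(15, -11)) = -22*(-156 + sqrt(-1 - 11*15)) = -22*(-156 + sqrt(-1 - 165)) = -22*(-156 + sqrt(-166)) = -22*(-156 + I*sqrt(166)) = 3432 - 22*I*sqrt(166)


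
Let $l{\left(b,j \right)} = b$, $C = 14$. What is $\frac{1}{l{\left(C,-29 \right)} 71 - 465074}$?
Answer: $- \frac{1}{464080} \approx -2.1548 \cdot 10^{-6}$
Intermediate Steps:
$\frac{1}{l{\left(C,-29 \right)} 71 - 465074} = \frac{1}{14 \cdot 71 - 465074} = \frac{1}{994 - 465074} = \frac{1}{-464080} = - \frac{1}{464080}$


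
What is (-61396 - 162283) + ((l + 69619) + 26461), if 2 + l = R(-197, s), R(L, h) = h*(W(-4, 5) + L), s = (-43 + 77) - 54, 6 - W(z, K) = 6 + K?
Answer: -123561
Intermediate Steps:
W(z, K) = -K (W(z, K) = 6 - (6 + K) = 6 + (-6 - K) = -K)
s = -20 (s = 34 - 54 = -20)
R(L, h) = h*(-5 + L) (R(L, h) = h*(-1*5 + L) = h*(-5 + L))
l = 4038 (l = -2 - 20*(-5 - 197) = -2 - 20*(-202) = -2 + 4040 = 4038)
(-61396 - 162283) + ((l + 69619) + 26461) = (-61396 - 162283) + ((4038 + 69619) + 26461) = -223679 + (73657 + 26461) = -223679 + 100118 = -123561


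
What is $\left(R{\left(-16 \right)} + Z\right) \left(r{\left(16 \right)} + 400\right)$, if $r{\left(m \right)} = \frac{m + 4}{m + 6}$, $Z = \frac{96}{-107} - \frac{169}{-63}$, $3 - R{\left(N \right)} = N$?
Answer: $\frac{9807980}{1177} \approx 8333.0$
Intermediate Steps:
$R{\left(N \right)} = 3 - N$
$Z = \frac{12035}{6741}$ ($Z = 96 \left(- \frac{1}{107}\right) - - \frac{169}{63} = - \frac{96}{107} + \frac{169}{63} = \frac{12035}{6741} \approx 1.7853$)
$r{\left(m \right)} = \frac{4 + m}{6 + m}$
$\left(R{\left(-16 \right)} + Z\right) \left(r{\left(16 \right)} + 400\right) = \left(\left(3 - -16\right) + \frac{12035}{6741}\right) \left(\frac{4 + 16}{6 + 16} + 400\right) = \left(\left(3 + 16\right) + \frac{12035}{6741}\right) \left(\frac{1}{22} \cdot 20 + 400\right) = \left(19 + \frac{12035}{6741}\right) \left(\frac{1}{22} \cdot 20 + 400\right) = \frac{140114 \left(\frac{10}{11} + 400\right)}{6741} = \frac{140114}{6741} \cdot \frac{4410}{11} = \frac{9807980}{1177}$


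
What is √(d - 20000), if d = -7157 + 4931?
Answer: I*√22226 ≈ 149.08*I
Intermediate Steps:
d = -2226
√(d - 20000) = √(-2226 - 20000) = √(-22226) = I*√22226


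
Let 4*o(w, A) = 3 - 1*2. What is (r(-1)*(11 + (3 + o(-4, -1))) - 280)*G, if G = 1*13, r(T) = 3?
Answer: -12337/4 ≈ -3084.3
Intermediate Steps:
o(w, A) = 1/4 (o(w, A) = (3 - 1*2)/4 = (3 - 2)/4 = (1/4)*1 = 1/4)
G = 13
(r(-1)*(11 + (3 + o(-4, -1))) - 280)*G = (3*(11 + (3 + 1/4)) - 280)*13 = (3*(11 + 13/4) - 280)*13 = (3*(57/4) - 280)*13 = (171/4 - 280)*13 = -949/4*13 = -12337/4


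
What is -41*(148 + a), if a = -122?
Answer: -1066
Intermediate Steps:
-41*(148 + a) = -41*(148 - 122) = -41*26 = -1066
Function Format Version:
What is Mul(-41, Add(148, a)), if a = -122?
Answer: -1066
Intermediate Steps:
Mul(-41, Add(148, a)) = Mul(-41, Add(148, -122)) = Mul(-41, 26) = -1066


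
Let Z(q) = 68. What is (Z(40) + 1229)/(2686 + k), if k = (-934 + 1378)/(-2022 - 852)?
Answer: 621263/1286520 ≈ 0.48290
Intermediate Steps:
k = -74/479 (k = 444/(-2874) = 444*(-1/2874) = -74/479 ≈ -0.15449)
(Z(40) + 1229)/(2686 + k) = (68 + 1229)/(2686 - 74/479) = 1297/(1286520/479) = 1297*(479/1286520) = 621263/1286520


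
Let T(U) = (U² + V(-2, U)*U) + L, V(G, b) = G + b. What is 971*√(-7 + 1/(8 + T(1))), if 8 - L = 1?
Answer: 1942*I*√390/15 ≈ 2556.8*I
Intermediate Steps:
L = 7 (L = 8 - 1*1 = 8 - 1 = 7)
T(U) = 7 + U² + U*(-2 + U) (T(U) = (U² + (-2 + U)*U) + 7 = (U² + U*(-2 + U)) + 7 = 7 + U² + U*(-2 + U))
971*√(-7 + 1/(8 + T(1))) = 971*√(-7 + 1/(8 + (7 + 1² + 1*(-2 + 1)))) = 971*√(-7 + 1/(8 + (7 + 1 + 1*(-1)))) = 971*√(-7 + 1/(8 + (7 + 1 - 1))) = 971*√(-7 + 1/(8 + 7)) = 971*√(-7 + 1/15) = 971*√(-104/15) = 971*(2*I*√390/15) = 1942*I*√390/15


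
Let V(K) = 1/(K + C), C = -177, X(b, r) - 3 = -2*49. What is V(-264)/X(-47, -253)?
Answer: 1/41895 ≈ 2.3869e-5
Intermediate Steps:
X(b, r) = -95 (X(b, r) = 3 - 2*49 = 3 - 98 = -95)
V(K) = 1/(-177 + K) (V(K) = 1/(K - 177) = 1/(-177 + K))
V(-264)/X(-47, -253) = 1/(-177 - 264*(-95)) = -1/95/(-441) = -1/441*(-1/95) = 1/41895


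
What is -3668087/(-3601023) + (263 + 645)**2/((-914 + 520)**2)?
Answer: 884583245051/139752101607 ≈ 6.3297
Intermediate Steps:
-3668087/(-3601023) + (263 + 645)**2/((-914 + 520)**2) = -3668087*(-1/3601023) + 908**2/((-394)**2) = 3668087/3601023 + 824464/155236 = 3668087/3601023 + 824464*(1/155236) = 3668087/3601023 + 206116/38809 = 884583245051/139752101607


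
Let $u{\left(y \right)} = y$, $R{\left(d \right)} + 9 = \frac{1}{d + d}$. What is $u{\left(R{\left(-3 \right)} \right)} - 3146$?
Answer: $- \frac{18931}{6} \approx -3155.2$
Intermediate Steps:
$R{\left(d \right)} = -9 + \frac{1}{2 d}$ ($R{\left(d \right)} = -9 + \frac{1}{d + d} = -9 + \frac{1}{2 d}$)
$u{\left(R{\left(-3 \right)} \right)} - 3146 = \left(-9 + \frac{1}{2 \left(-3\right)}\right) - 3146 = \left(-9 + \frac{1}{2} \left(- \frac{1}{3}\right)\right) - 3146 = \left(-9 - \frac{1}{6}\right) - 3146 = - \frac{55}{6} - 3146 = - \frac{18931}{6}$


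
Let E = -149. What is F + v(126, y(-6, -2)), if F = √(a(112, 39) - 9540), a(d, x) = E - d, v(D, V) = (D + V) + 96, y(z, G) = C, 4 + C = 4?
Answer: 222 + 99*I ≈ 222.0 + 99.0*I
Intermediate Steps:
C = 0 (C = -4 + 4 = 0)
y(z, G) = 0
v(D, V) = 96 + D + V
a(d, x) = -149 - d
F = 99*I (F = √((-149 - 1*112) - 9540) = √((-149 - 112) - 9540) = √(-261 - 9540) = √(-9801) = 99*I ≈ 99.0*I)
F + v(126, y(-6, -2)) = 99*I + (96 + 126 + 0) = 99*I + 222 = 222 + 99*I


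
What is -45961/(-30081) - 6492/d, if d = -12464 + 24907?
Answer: 696131/691863 ≈ 1.0062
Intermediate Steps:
d = 12443
-45961/(-30081) - 6492/d = -45961/(-30081) - 6492/12443 = -45961*(-1/30081) - 6492*1/12443 = 45961/30081 - 12/23 = 696131/691863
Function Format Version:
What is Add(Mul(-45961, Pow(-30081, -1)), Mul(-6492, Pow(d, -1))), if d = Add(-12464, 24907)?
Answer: Rational(696131, 691863) ≈ 1.0062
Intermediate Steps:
d = 12443
Add(Mul(-45961, Pow(-30081, -1)), Mul(-6492, Pow(d, -1))) = Add(Mul(-45961, Pow(-30081, -1)), Mul(-6492, Pow(12443, -1))) = Add(Mul(-45961, Rational(-1, 30081)), Mul(-6492, Rational(1, 12443))) = Add(Rational(45961, 30081), Rational(-12, 23)) = Rational(696131, 691863)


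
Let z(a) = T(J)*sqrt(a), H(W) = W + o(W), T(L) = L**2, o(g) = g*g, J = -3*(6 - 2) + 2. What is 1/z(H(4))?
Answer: sqrt(5)/1000 ≈ 0.0022361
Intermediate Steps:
J = -10 (J = -3*4 + 2 = -12 + 2 = -10)
o(g) = g**2
H(W) = W + W**2
z(a) = 100*sqrt(a) (z(a) = (-10)**2*sqrt(a) = 100*sqrt(a))
1/z(H(4)) = 1/(100*sqrt(4*(1 + 4))) = 1/(100*sqrt(4*5)) = 1/(100*sqrt(20)) = 1/(100*(2*sqrt(5))) = 1/(200*sqrt(5)) = sqrt(5)/1000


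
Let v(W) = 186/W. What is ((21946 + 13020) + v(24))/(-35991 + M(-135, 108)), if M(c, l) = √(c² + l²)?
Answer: -186480035/191899584 - 139895*√41/191899584 ≈ -0.97643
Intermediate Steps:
((21946 + 13020) + v(24))/(-35991 + M(-135, 108)) = ((21946 + 13020) + 186/24)/(-35991 + √((-135)² + 108²)) = (34966 + 186*(1/24))/(-35991 + √(18225 + 11664)) = (34966 + 31/4)/(-35991 + √29889) = 139895/(4*(-35991 + 27*√41))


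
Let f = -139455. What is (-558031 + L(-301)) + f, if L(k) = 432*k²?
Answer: 38442146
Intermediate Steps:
(-558031 + L(-301)) + f = (-558031 + 432*(-301)²) - 139455 = (-558031 + 432*90601) - 139455 = (-558031 + 39139632) - 139455 = 38581601 - 139455 = 38442146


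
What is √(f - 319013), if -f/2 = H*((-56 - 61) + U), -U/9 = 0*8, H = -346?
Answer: I*√399977 ≈ 632.44*I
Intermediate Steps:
U = 0 (U = -0*8 = -9*0 = 0)
f = -80964 (f = -(-692)*((-56 - 61) + 0) = -(-692)*(-117 + 0) = -(-692)*(-117) = -2*40482 = -80964)
√(f - 319013) = √(-80964 - 319013) = √(-399977) = I*√399977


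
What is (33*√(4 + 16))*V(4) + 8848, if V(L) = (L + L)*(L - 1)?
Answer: 8848 + 1584*√5 ≈ 12390.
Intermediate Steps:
V(L) = 2*L*(-1 + L) (V(L) = (2*L)*(-1 + L) = 2*L*(-1 + L))
(33*√(4 + 16))*V(4) + 8848 = (33*√(4 + 16))*(2*4*(-1 + 4)) + 8848 = (33*√20)*(2*4*3) + 8848 = (33*(2*√5))*24 + 8848 = (66*√5)*24 + 8848 = 1584*√5 + 8848 = 8848 + 1584*√5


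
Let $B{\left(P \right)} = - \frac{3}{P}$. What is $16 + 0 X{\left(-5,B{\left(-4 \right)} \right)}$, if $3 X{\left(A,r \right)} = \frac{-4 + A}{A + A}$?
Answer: $16$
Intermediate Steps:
$X{\left(A,r \right)} = \frac{-4 + A}{6 A}$ ($X{\left(A,r \right)} = \frac{\left(-4 + A\right) \frac{1}{A + A}}{3} = \frac{\left(-4 + A\right) \frac{1}{2 A}}{3} = \frac{\frac{1}{2} \frac{1}{A} \left(-4 + A\right)}{3} = \frac{-4 + A}{6 A}$)
$16 + 0 X{\left(-5,B{\left(-4 \right)} \right)} = 16 + 0 \frac{-4 - 5}{6 \left(-5\right)} = 16 + 0 \cdot \frac{1}{6} \left(- \frac{1}{5}\right) \left(-9\right) = 16 + 0 \cdot \frac{3}{10} = 16 + 0 = 16$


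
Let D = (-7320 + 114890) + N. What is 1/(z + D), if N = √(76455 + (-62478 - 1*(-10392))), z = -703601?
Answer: -198677/118417642864 - √24369/355252928592 ≈ -1.6782e-6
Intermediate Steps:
N = √24369 (N = √(76455 + (-62478 + 10392)) = √(76455 - 52086) = √24369 ≈ 156.11)
D = 107570 + √24369 (D = (-7320 + 114890) + √24369 = 107570 + √24369 ≈ 1.0773e+5)
1/(z + D) = 1/(-703601 + (107570 + √24369)) = 1/(-596031 + √24369)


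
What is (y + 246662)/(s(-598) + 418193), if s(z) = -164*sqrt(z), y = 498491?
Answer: 311617768529/174901469057 + 122205092*I*sqrt(598)/174901469057 ≈ 1.7817 + 0.017086*I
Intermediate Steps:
(y + 246662)/(s(-598) + 418193) = (498491 + 246662)/(-164*I*sqrt(598) + 418193) = 745153/(-164*I*sqrt(598) + 418193) = 745153/(418193 - 164*I*sqrt(598))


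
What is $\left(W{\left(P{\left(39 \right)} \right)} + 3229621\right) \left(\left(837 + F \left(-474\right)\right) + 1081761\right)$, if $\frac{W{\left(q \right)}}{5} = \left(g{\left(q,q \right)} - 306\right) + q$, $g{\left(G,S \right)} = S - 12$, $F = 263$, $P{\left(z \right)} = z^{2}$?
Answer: $3106817310576$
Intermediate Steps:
$g{\left(G,S \right)} = -12 + S$
$W{\left(q \right)} = -1590 + 10 q$ ($W{\left(q \right)} = 5 \left(\left(\left(-12 + q\right) - 306\right) + q\right) = 5 \left(\left(-318 + q\right) + q\right) = 5 \left(-318 + 2 q\right) = -1590 + 10 q$)
$\left(W{\left(P{\left(39 \right)} \right)} + 3229621\right) \left(\left(837 + F \left(-474\right)\right) + 1081761\right) = \left(\left(-1590 + 10 \cdot 39^{2}\right) + 3229621\right) \left(\left(837 + 263 \left(-474\right)\right) + 1081761\right) = \left(\left(-1590 + 10 \cdot 1521\right) + 3229621\right) \left(\left(837 - 124662\right) + 1081761\right) = \left(\left(-1590 + 15210\right) + 3229621\right) \left(-123825 + 1081761\right) = \left(13620 + 3229621\right) 957936 = 3243241 \cdot 957936 = 3106817310576$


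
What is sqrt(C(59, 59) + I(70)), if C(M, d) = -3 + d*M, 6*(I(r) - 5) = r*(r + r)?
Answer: sqrt(46047)/3 ≈ 71.529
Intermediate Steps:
I(r) = 5 + r**2/3 (I(r) = 5 + (r*(r + r))/6 = 5 + (r*(2*r))/6 = 5 + (2*r**2)/6 = 5 + r**2/3)
C(M, d) = -3 + M*d
sqrt(C(59, 59) + I(70)) = sqrt((-3 + 59*59) + (5 + (1/3)*70**2)) = sqrt((-3 + 3481) + (5 + (1/3)*4900)) = sqrt(3478 + (5 + 4900/3)) = sqrt(3478 + 4915/3) = sqrt(15349/3) = sqrt(46047)/3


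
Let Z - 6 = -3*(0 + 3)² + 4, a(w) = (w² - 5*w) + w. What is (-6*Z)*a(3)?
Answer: -306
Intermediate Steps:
a(w) = w² - 4*w
Z = -17 (Z = 6 + (-3*(0 + 3)² + 4) = 6 + (-3*3² + 4) = 6 + (-3*9 + 4) = 6 + (-27 + 4) = 6 - 23 = -17)
(-6*Z)*a(3) = (-6*(-17))*(3*(-4 + 3)) = 102*(3*(-1)) = 102*(-3) = -306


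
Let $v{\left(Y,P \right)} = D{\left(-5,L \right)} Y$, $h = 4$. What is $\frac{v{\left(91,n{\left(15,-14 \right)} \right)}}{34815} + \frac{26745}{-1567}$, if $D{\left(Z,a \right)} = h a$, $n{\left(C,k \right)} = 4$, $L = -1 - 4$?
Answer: $- \frac{186795823}{10911021} \approx -17.12$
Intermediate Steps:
$L = -5$ ($L = -1 - 4 = -5$)
$D{\left(Z,a \right)} = 4 a$
$v{\left(Y,P \right)} = - 20 Y$ ($v{\left(Y,P \right)} = 4 \left(-5\right) Y = - 20 Y$)
$\frac{v{\left(91,n{\left(15,-14 \right)} \right)}}{34815} + \frac{26745}{-1567} = \frac{\left(-20\right) 91}{34815} + \frac{26745}{-1567} = \left(-1820\right) \frac{1}{34815} + 26745 \left(- \frac{1}{1567}\right) = - \frac{364}{6963} - \frac{26745}{1567} = - \frac{186795823}{10911021}$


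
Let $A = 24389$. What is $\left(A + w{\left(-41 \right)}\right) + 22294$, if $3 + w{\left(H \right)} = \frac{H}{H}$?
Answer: $46681$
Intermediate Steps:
$w{\left(H \right)} = -2$ ($w{\left(H \right)} = -3 + \frac{H}{H} = -3 + 1 = -2$)
$\left(A + w{\left(-41 \right)}\right) + 22294 = \left(24389 - 2\right) + 22294 = 24387 + 22294 = 46681$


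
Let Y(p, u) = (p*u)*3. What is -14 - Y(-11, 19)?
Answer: 613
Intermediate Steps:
Y(p, u) = 3*p*u
-14 - Y(-11, 19) = -14 - 3*(-11)*19 = -14 - 1*(-627) = -14 + 627 = 613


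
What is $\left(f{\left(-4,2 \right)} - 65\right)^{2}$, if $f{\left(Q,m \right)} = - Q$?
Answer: $3721$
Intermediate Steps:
$\left(f{\left(-4,2 \right)} - 65\right)^{2} = \left(\left(-1\right) \left(-4\right) - 65\right)^{2} = \left(4 - 65\right)^{2} = \left(-61\right)^{2} = 3721$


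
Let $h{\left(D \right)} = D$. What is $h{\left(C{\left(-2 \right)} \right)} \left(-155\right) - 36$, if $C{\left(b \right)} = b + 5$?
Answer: $-501$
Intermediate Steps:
$C{\left(b \right)} = 5 + b$
$h{\left(C{\left(-2 \right)} \right)} \left(-155\right) - 36 = \left(5 - 2\right) \left(-155\right) - 36 = 3 \left(-155\right) - 36 = -465 - 36 = -501$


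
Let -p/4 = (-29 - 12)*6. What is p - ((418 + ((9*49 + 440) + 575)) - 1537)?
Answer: 647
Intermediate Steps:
p = 984 (p = -4*(-29 - 12)*6 = -(-164)*6 = -4*(-246) = 984)
p - ((418 + ((9*49 + 440) + 575)) - 1537) = 984 - ((418 + ((9*49 + 440) + 575)) - 1537) = 984 - ((418 + ((441 + 440) + 575)) - 1537) = 984 - ((418 + (881 + 575)) - 1537) = 984 - ((418 + 1456) - 1537) = 984 - (1874 - 1537) = 984 - 1*337 = 984 - 337 = 647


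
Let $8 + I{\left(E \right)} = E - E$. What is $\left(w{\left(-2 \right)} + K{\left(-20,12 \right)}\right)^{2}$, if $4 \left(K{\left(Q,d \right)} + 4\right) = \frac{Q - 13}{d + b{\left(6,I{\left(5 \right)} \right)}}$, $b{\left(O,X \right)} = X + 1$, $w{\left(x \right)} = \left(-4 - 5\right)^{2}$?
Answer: $\frac{2271049}{400} \approx 5677.6$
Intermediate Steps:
$I{\left(E \right)} = -8$ ($I{\left(E \right)} = -8 + \left(E - E\right) = -8 + 0 = -8$)
$w{\left(x \right)} = 81$ ($w{\left(x \right)} = \left(-9\right)^{2} = 81$)
$b{\left(O,X \right)} = 1 + X$
$K{\left(Q,d \right)} = -4 + \frac{-13 + Q}{4 \left(-7 + d\right)}$ ($K{\left(Q,d \right)} = -4 + \frac{\left(Q - 13\right) \frac{1}{d + \left(1 - 8\right)}}{4} = -4 + \frac{\left(-13 + Q\right) \frac{1}{d - 7}}{4} = -4 + \frac{\left(-13 + Q\right) \frac{1}{-7 + d}}{4} = -4 + \frac{\frac{1}{-7 + d} \left(-13 + Q\right)}{4} = -4 + \frac{-13 + Q}{4 \left(-7 + d\right)}$)
$\left(w{\left(-2 \right)} + K{\left(-20,12 \right)}\right)^{2} = \left(81 + \frac{99 - 20 - 192}{4 \left(-7 + 12\right)}\right)^{2} = \left(81 + \frac{99 - 20 - 192}{4 \cdot 5}\right)^{2} = \left(81 + \frac{1}{4} \cdot \frac{1}{5} \left(-113\right)\right)^{2} = \left(81 - \frac{113}{20}\right)^{2} = \left(\frac{1507}{20}\right)^{2} = \frac{2271049}{400}$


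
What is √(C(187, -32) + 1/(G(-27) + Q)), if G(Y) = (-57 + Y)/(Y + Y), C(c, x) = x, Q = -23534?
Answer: I*√89711821661/52948 ≈ 5.6569*I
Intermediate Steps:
G(Y) = (-57 + Y)/(2*Y) (G(Y) = (-57 + Y)/((2*Y)) = (-57 + Y)*(1/(2*Y)) = (-57 + Y)/(2*Y))
√(C(187, -32) + 1/(G(-27) + Q)) = √(-32 + 1/((½)*(-57 - 27)/(-27) - 23534)) = √(-32 + 1/((½)*(-1/27)*(-84) - 23534)) = √(-32 + 1/(14/9 - 23534)) = √(-32 + 1/(-211792/9)) = √(-32 - 9/211792) = √(-6777353/211792) = I*√89711821661/52948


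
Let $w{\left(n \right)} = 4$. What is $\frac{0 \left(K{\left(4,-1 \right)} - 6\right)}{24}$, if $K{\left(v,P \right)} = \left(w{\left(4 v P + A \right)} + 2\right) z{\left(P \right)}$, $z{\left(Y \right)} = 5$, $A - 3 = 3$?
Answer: $0$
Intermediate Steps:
$A = 6$ ($A = 3 + 3 = 6$)
$K{\left(v,P \right)} = 30$ ($K{\left(v,P \right)} = \left(4 + 2\right) 5 = 6 \cdot 5 = 30$)
$\frac{0 \left(K{\left(4,-1 \right)} - 6\right)}{24} = \frac{0 \left(30 - 6\right)}{24} = 0 \cdot 24 \cdot \frac{1}{24} = 0 \cdot \frac{1}{24} = 0$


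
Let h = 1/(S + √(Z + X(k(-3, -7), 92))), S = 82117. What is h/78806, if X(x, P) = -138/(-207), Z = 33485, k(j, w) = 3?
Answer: 35193/227743762899380 - √301371/1594206340295660 ≈ 1.5418e-10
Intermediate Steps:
X(x, P) = ⅔ (X(x, P) = -138*(-1/207) = ⅔)
h = 1/(82117 + √301371/3) (h = 1/(82117 + √(33485 + ⅔)) = 1/(82117 + √(100457/3)) = 1/(82117 + √301371/3) ≈ 1.2151e-5)
h/78806 = (35193/2889929230 - √301371/20229504610)/78806 = (35193/2889929230 - √301371/20229504610)*(1/78806) = 35193/227743762899380 - √301371/1594206340295660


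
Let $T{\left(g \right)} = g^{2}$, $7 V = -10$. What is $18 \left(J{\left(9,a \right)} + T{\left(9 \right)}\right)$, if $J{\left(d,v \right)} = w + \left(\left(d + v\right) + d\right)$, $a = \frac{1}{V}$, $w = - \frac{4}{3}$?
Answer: $\frac{8727}{5} \approx 1745.4$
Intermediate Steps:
$w = - \frac{4}{3}$ ($w = \left(-4\right) \frac{1}{3} = - \frac{4}{3} \approx -1.3333$)
$V = - \frac{10}{7}$ ($V = \frac{1}{7} \left(-10\right) = - \frac{10}{7} \approx -1.4286$)
$a = - \frac{7}{10}$ ($a = \frac{1}{- \frac{10}{7}} = - \frac{7}{10} \approx -0.7$)
$J{\left(d,v \right)} = - \frac{4}{3} + v + 2 d$ ($J{\left(d,v \right)} = - \frac{4}{3} + \left(\left(d + v\right) + d\right) = - \frac{4}{3} + \left(v + 2 d\right) = - \frac{4}{3} + v + 2 d$)
$18 \left(J{\left(9,a \right)} + T{\left(9 \right)}\right) = 18 \left(\left(- \frac{4}{3} - \frac{7}{10} + 2 \cdot 9\right) + 9^{2}\right) = 18 \left(\left(- \frac{4}{3} - \frac{7}{10} + 18\right) + 81\right) = 18 \left(\frac{479}{30} + 81\right) = 18 \cdot \frac{2909}{30} = \frac{8727}{5}$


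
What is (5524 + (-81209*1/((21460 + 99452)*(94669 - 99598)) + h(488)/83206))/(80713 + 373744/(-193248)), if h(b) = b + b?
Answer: 8354824077922598527/122071924138505223640 ≈ 0.068442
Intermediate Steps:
h(b) = 2*b
(5524 + (-81209*1/((21460 + 99452)*(94669 - 99598)) + h(488)/83206))/(80713 + 373744/(-193248)) = (5524 + (-81209*1/((21460 + 99452)*(94669 - 99598)) + (2*488)/83206))/(80713 + 373744/(-193248)) = (5524 + (-81209/((-4929*120912)) + 976*(1/83206)))/(80713 + 373744*(-1/193248)) = (5524 + (-81209/(-595975248) + 488/41603))/(80713 - 23359/12078) = (5524 + (-81209*(-1/595975248) + 488/41603))/(974828255/12078) = (5524 + (81209/595975248 + 488/41603))*(12078/974828255) = (5524 + 294214459051/24794358242544)*(12078/974828255) = (136964329146272107/24794358242544)*(12078/974828255) = 8354824077922598527/122071924138505223640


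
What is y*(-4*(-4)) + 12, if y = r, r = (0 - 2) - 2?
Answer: -52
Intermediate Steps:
r = -4 (r = -2 - 2 = -4)
y = -4
y*(-4*(-4)) + 12 = -(-16)*(-4) + 12 = -4*16 + 12 = -64 + 12 = -52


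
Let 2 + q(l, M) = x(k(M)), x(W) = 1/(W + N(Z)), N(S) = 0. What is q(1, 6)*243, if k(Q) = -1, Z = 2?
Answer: -729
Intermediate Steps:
x(W) = 1/W (x(W) = 1/(W + 0) = 1/W)
q(l, M) = -3 (q(l, M) = -2 + 1/(-1) = -2 - 1 = -3)
q(1, 6)*243 = -3*243 = -729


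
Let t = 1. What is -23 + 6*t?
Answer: -17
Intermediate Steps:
-23 + 6*t = -23 + 6*1 = -23 + 6 = -17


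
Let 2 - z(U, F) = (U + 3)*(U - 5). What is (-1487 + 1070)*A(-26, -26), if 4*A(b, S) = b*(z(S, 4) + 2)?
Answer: -3843489/2 ≈ -1.9217e+6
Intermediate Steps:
z(U, F) = 2 - (-5 + U)*(3 + U) (z(U, F) = 2 - (U + 3)*(U - 5) = 2 - (3 + U)*(-5 + U) = 2 - (-5 + U)*(3 + U))
A(b, S) = b*(19 - S² + 2*S)/4 (A(b, S) = (b*((17 - S² + 2*S) + 2))/4 = (b*(19 - S² + 2*S))/4 = b*(19 - S² + 2*S)/4)
(-1487 + 1070)*A(-26, -26) = (-1487 + 1070)*((¼)*(-26)*(19 - 1*(-26)² + 2*(-26))) = -417*(-26)*(19 - 1*676 - 52)/4 = -417*(-26)*(19 - 676 - 52)/4 = -417*(-26)*(-709)/4 = -417*9217/2 = -3843489/2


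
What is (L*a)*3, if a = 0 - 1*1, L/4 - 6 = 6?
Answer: -144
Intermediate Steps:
L = 48 (L = 24 + 4*6 = 24 + 24 = 48)
a = -1 (a = 0 - 1 = -1)
(L*a)*3 = (48*(-1))*3 = -48*3 = -144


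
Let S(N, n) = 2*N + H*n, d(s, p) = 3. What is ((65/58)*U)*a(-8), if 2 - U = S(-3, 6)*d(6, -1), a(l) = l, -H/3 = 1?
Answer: -19240/29 ≈ -663.45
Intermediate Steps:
H = -3 (H = -3*1 = -3)
S(N, n) = -3*n + 2*N (S(N, n) = 2*N - 3*n = -3*n + 2*N)
U = 74 (U = 2 - (-3*6 + 2*(-3))*3 = 2 - (-18 - 6)*3 = 2 - (-24)*3 = 2 - 1*(-72) = 2 + 72 = 74)
((65/58)*U)*a(-8) = ((65/58)*74)*(-8) = (2405/29)*(-8) = -19240/29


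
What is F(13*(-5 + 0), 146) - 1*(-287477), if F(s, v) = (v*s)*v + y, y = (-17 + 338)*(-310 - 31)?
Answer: -1207524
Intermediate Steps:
y = -109461 (y = 321*(-341) = -109461)
F(s, v) = -109461 + s*v² (F(s, v) = (v*s)*v - 109461 = (s*v)*v - 109461 = s*v² - 109461 = -109461 + s*v²)
F(13*(-5 + 0), 146) - 1*(-287477) = (-109461 + (13*(-5 + 0))*146²) - 1*(-287477) = (-109461 + (13*(-5))*21316) + 287477 = (-109461 - 65*21316) + 287477 = (-109461 - 1385540) + 287477 = -1495001 + 287477 = -1207524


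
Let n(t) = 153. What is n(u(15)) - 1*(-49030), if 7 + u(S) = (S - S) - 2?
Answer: 49183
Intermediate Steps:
u(S) = -9 (u(S) = -7 + ((S - S) - 2) = -7 + (0 - 2) = -7 - 2 = -9)
n(u(15)) - 1*(-49030) = 153 - 1*(-49030) = 153 + 49030 = 49183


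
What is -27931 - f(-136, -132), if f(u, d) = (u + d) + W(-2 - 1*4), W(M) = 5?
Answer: -27668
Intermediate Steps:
f(u, d) = 5 + d + u (f(u, d) = (u + d) + 5 = (d + u) + 5 = 5 + d + u)
-27931 - f(-136, -132) = -27931 - (5 - 132 - 136) = -27931 - 1*(-263) = -27931 + 263 = -27668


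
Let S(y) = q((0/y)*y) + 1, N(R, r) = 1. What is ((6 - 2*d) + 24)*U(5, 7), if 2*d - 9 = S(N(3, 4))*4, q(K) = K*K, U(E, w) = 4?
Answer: 68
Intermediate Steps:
q(K) = K**2
S(y) = 1 (S(y) = ((0/y)*y)**2 + 1 = (0*y)**2 + 1 = 0**2 + 1 = 0 + 1 = 1)
d = 13/2 (d = 9/2 + (1*4)/2 = 9/2 + (1/2)*4 = 9/2 + 2 = 13/2 ≈ 6.5000)
((6 - 2*d) + 24)*U(5, 7) = ((6 - 2*13/2) + 24)*4 = ((6 - 13) + 24)*4 = (-7 + 24)*4 = 17*4 = 68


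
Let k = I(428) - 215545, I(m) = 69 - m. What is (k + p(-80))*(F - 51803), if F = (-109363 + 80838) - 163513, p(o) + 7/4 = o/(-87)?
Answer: 18320964517921/348 ≈ 5.2646e+10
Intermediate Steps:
p(o) = -7/4 - o/87 (p(o) = -7/4 + o/(-87) = -7/4 + o*(-1/87) = -7/4 - o/87)
k = -215904 (k = (69 - 1*428) - 215545 = (69 - 428) - 215545 = -359 - 215545 = -215904)
F = -192038 (F = -28525 - 163513 = -192038)
(k + p(-80))*(F - 51803) = (-215904 + (-7/4 - 1/87*(-80)))*(-192038 - 51803) = (-215904 + (-7/4 + 80/87))*(-243841) = (-215904 - 289/348)*(-243841) = -75134881/348*(-243841) = 18320964517921/348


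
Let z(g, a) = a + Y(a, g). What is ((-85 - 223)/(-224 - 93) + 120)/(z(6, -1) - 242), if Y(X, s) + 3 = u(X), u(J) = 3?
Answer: -38348/77031 ≈ -0.49783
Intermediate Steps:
Y(X, s) = 0 (Y(X, s) = -3 + 3 = 0)
z(g, a) = a (z(g, a) = a + 0 = a)
((-85 - 223)/(-224 - 93) + 120)/(z(6, -1) - 242) = ((-85 - 223)/(-224 - 93) + 120)/(-1 - 242) = (-308/(-317) + 120)/(-243) = (-308*(-1/317) + 120)*(-1/243) = (308/317 + 120)*(-1/243) = (38348/317)*(-1/243) = -38348/77031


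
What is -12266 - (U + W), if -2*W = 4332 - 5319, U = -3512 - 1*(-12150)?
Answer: -42795/2 ≈ -21398.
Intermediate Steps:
U = 8638 (U = -3512 + 12150 = 8638)
W = 987/2 (W = -(4332 - 5319)/2 = -½*(-987) = 987/2 ≈ 493.50)
-12266 - (U + W) = -12266 - (8638 + 987/2) = -12266 - 1*18263/2 = -12266 - 18263/2 = -42795/2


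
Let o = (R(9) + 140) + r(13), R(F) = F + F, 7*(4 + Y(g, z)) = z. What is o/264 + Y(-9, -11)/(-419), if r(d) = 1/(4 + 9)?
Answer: 2053721/3355352 ≈ 0.61207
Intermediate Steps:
Y(g, z) = -4 + z/7
R(F) = 2*F
r(d) = 1/13
o = 2055/13 (o = (2*9 + 140) + 1/13 = (18 + 140) + 1/13 = 158 + 1/13 = 2055/13 ≈ 158.08)
o/264 + Y(-9, -11)/(-419) = (2055/13)/264 + (-4 + (⅐)*(-11))/(-419) = (2055/13)*(1/264) + (-4 - 11/7)*(-1/419) = 685/1144 - 39/7*(-1/419) = 685/1144 + 39/2933 = 2053721/3355352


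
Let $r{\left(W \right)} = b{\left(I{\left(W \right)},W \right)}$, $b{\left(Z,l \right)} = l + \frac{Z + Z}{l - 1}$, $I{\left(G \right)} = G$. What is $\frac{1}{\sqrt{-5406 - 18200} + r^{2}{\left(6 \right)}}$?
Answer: $\frac{22050}{8932723} - \frac{625 i \sqrt{23606}}{17865446} \approx 0.0024685 - 0.005375 i$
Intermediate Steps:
$b{\left(Z,l \right)} = l + \frac{2 Z}{-1 + l}$
$r{\left(W \right)} = \frac{W + W^{2}}{-1 + W}$ ($r{\left(W \right)} = \frac{W^{2} - W + 2 W}{-1 + W} = \frac{W + W^{2}}{-1 + W}$)
$\frac{1}{\sqrt{-5406 - 18200} + r^{2}{\left(6 \right)}} = \frac{1}{\sqrt{-5406 - 18200} + \left(\frac{6 \left(1 + 6\right)}{-1 + 6}\right)^{2}} = \frac{1}{\sqrt{-23606} + \left(6 \cdot \frac{1}{5} \cdot 7\right)^{2}} = \frac{1}{i \sqrt{23606} + \left(6 \cdot \frac{1}{5} \cdot 7\right)^{2}} = \frac{1}{i \sqrt{23606} + \left(\frac{42}{5}\right)^{2}} = \frac{1}{i \sqrt{23606} + \frac{1764}{25}} = \frac{1}{\frac{1764}{25} + i \sqrt{23606}}$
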